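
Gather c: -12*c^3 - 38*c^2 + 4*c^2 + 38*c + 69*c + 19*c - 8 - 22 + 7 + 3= -12*c^3 - 34*c^2 + 126*c - 20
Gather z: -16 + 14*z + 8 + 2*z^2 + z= 2*z^2 + 15*z - 8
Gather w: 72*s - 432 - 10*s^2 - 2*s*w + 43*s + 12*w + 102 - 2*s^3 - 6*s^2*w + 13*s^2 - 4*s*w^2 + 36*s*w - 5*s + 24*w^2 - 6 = -2*s^3 + 3*s^2 + 110*s + w^2*(24 - 4*s) + w*(-6*s^2 + 34*s + 12) - 336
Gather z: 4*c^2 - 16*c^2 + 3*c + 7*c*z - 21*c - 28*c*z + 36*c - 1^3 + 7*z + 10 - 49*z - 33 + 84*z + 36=-12*c^2 + 18*c + z*(42 - 21*c) + 12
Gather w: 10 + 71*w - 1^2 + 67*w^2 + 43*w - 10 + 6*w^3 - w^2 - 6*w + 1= 6*w^3 + 66*w^2 + 108*w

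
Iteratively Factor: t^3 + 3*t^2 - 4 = (t - 1)*(t^2 + 4*t + 4) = (t - 1)*(t + 2)*(t + 2)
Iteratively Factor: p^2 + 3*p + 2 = (p + 1)*(p + 2)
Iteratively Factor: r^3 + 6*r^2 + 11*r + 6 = (r + 3)*(r^2 + 3*r + 2) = (r + 1)*(r + 3)*(r + 2)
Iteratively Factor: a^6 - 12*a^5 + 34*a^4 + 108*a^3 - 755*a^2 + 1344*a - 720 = (a - 3)*(a^5 - 9*a^4 + 7*a^3 + 129*a^2 - 368*a + 240) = (a - 5)*(a - 3)*(a^4 - 4*a^3 - 13*a^2 + 64*a - 48) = (a - 5)*(a - 3)^2*(a^3 - a^2 - 16*a + 16) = (a - 5)*(a - 4)*(a - 3)^2*(a^2 + 3*a - 4) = (a - 5)*(a - 4)*(a - 3)^2*(a - 1)*(a + 4)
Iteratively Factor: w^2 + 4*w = (w)*(w + 4)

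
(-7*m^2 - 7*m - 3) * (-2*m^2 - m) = 14*m^4 + 21*m^3 + 13*m^2 + 3*m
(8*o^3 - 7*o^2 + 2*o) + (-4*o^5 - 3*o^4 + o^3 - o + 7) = -4*o^5 - 3*o^4 + 9*o^3 - 7*o^2 + o + 7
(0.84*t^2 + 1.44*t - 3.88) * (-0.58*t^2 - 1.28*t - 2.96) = -0.4872*t^4 - 1.9104*t^3 - 2.0792*t^2 + 0.704000000000001*t + 11.4848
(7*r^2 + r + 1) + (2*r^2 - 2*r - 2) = 9*r^2 - r - 1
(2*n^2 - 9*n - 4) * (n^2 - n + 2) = 2*n^4 - 11*n^3 + 9*n^2 - 14*n - 8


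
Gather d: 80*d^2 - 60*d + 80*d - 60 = 80*d^2 + 20*d - 60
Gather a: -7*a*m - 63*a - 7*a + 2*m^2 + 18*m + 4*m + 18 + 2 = a*(-7*m - 70) + 2*m^2 + 22*m + 20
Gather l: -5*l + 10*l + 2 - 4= 5*l - 2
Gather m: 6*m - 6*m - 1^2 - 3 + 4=0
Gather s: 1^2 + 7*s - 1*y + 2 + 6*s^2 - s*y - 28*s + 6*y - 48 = 6*s^2 + s*(-y - 21) + 5*y - 45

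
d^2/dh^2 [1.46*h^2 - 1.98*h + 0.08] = 2.92000000000000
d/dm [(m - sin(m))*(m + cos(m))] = -sqrt(2)*m*sin(m + pi/4) + 2*m - cos(2*m) + sqrt(2)*cos(m + pi/4)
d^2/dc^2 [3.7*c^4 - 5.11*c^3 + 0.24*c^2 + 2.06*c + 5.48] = 44.4*c^2 - 30.66*c + 0.48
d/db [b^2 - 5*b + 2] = 2*b - 5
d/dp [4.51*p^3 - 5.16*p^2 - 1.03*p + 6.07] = 13.53*p^2 - 10.32*p - 1.03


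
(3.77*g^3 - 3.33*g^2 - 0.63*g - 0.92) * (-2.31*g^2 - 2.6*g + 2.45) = -8.7087*g^5 - 2.1097*g^4 + 19.3498*g^3 - 4.3953*g^2 + 0.8485*g - 2.254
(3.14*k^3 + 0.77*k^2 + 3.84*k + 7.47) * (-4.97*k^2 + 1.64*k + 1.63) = -15.6058*k^5 + 1.3227*k^4 - 12.7038*k^3 - 29.5732*k^2 + 18.51*k + 12.1761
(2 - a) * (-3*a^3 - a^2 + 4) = 3*a^4 - 5*a^3 - 2*a^2 - 4*a + 8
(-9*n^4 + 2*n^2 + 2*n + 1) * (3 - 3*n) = 27*n^5 - 27*n^4 - 6*n^3 + 3*n + 3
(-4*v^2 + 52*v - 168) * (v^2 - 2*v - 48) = -4*v^4 + 60*v^3 - 80*v^2 - 2160*v + 8064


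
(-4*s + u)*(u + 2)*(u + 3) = -4*s*u^2 - 20*s*u - 24*s + u^3 + 5*u^2 + 6*u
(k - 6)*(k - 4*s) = k^2 - 4*k*s - 6*k + 24*s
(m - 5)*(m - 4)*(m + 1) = m^3 - 8*m^2 + 11*m + 20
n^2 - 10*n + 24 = (n - 6)*(n - 4)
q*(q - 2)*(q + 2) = q^3 - 4*q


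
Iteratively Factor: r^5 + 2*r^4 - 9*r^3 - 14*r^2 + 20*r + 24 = (r - 2)*(r^4 + 4*r^3 - r^2 - 16*r - 12) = (r - 2)*(r + 1)*(r^3 + 3*r^2 - 4*r - 12) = (r - 2)*(r + 1)*(r + 3)*(r^2 - 4) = (r - 2)*(r + 1)*(r + 2)*(r + 3)*(r - 2)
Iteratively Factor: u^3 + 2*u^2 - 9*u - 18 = (u + 2)*(u^2 - 9) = (u + 2)*(u + 3)*(u - 3)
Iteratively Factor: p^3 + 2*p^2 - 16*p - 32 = (p - 4)*(p^2 + 6*p + 8) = (p - 4)*(p + 2)*(p + 4)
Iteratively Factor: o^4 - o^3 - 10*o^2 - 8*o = (o - 4)*(o^3 + 3*o^2 + 2*o) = (o - 4)*(o + 2)*(o^2 + o) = (o - 4)*(o + 1)*(o + 2)*(o)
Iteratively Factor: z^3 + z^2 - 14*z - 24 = (z - 4)*(z^2 + 5*z + 6) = (z - 4)*(z + 3)*(z + 2)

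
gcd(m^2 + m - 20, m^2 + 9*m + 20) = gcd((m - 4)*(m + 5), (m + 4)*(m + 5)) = m + 5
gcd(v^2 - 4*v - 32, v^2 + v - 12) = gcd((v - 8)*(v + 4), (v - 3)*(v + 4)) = v + 4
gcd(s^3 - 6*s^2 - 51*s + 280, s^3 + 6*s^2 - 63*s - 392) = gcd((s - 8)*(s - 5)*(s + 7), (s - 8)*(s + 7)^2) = s^2 - s - 56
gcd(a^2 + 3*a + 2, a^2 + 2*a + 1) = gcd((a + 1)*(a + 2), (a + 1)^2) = a + 1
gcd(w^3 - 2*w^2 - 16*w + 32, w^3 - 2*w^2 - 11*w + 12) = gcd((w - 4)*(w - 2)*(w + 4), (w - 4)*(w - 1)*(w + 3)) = w - 4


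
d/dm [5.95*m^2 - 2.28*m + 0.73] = 11.9*m - 2.28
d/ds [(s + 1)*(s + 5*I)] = 2*s + 1 + 5*I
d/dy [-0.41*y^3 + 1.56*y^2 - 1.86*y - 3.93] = -1.23*y^2 + 3.12*y - 1.86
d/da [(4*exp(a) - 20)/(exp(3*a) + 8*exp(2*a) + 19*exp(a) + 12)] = 4*(-(exp(a) - 5)*(3*exp(2*a) + 16*exp(a) + 19) + exp(3*a) + 8*exp(2*a) + 19*exp(a) + 12)*exp(a)/(exp(3*a) + 8*exp(2*a) + 19*exp(a) + 12)^2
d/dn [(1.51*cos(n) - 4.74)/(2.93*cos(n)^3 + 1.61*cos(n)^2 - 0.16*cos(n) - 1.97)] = (8.8486*cos(n)^3 - 39.2335*cos(n)^2 - 15.2628*cos(n) + 3.7331)*sin(n)/(8.5849*cos(n)^6 + 9.4346*cos(n)^5 + 1.6545*cos(n)^4 - 12.0594*cos(n)^3 - 6.3178*cos(n)^2 + 0.6304*cos(n) + 3.8809)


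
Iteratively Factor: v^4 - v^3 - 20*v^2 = (v - 5)*(v^3 + 4*v^2) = v*(v - 5)*(v^2 + 4*v) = v*(v - 5)*(v + 4)*(v)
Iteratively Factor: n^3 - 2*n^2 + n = (n)*(n^2 - 2*n + 1) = n*(n - 1)*(n - 1)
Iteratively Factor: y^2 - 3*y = (y)*(y - 3)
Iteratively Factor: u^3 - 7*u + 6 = (u - 2)*(u^2 + 2*u - 3) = (u - 2)*(u + 3)*(u - 1)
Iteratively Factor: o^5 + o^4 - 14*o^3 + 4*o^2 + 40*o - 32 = (o - 1)*(o^4 + 2*o^3 - 12*o^2 - 8*o + 32) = (o - 2)*(o - 1)*(o^3 + 4*o^2 - 4*o - 16) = (o - 2)*(o - 1)*(o + 4)*(o^2 - 4) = (o - 2)^2*(o - 1)*(o + 4)*(o + 2)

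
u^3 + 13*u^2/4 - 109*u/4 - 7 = (u - 4)*(u + 1/4)*(u + 7)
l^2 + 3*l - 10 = (l - 2)*(l + 5)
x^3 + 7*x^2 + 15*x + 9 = (x + 1)*(x + 3)^2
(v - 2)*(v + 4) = v^2 + 2*v - 8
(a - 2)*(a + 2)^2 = a^3 + 2*a^2 - 4*a - 8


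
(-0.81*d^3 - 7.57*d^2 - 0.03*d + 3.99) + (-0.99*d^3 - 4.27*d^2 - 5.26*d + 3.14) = -1.8*d^3 - 11.84*d^2 - 5.29*d + 7.13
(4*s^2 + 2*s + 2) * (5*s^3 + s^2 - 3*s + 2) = 20*s^5 + 14*s^4 + 4*s^2 - 2*s + 4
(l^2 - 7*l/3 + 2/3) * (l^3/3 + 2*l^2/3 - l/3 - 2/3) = l^5/3 - l^4/9 - 5*l^3/3 + 5*l^2/9 + 4*l/3 - 4/9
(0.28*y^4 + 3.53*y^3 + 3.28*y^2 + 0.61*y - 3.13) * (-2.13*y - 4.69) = -0.5964*y^5 - 8.8321*y^4 - 23.5421*y^3 - 16.6825*y^2 + 3.806*y + 14.6797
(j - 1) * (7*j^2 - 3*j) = 7*j^3 - 10*j^2 + 3*j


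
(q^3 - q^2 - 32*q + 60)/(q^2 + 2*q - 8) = (q^2 + q - 30)/(q + 4)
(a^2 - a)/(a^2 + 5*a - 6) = a/(a + 6)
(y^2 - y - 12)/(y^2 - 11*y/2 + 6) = 2*(y + 3)/(2*y - 3)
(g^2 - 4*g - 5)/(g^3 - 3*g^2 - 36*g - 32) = (g - 5)/(g^2 - 4*g - 32)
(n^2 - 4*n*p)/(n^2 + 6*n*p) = (n - 4*p)/(n + 6*p)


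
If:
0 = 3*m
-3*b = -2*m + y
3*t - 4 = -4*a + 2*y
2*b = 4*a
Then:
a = -y/6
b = -y/3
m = 0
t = 8*y/9 + 4/3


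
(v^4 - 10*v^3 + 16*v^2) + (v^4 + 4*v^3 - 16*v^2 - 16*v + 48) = 2*v^4 - 6*v^3 - 16*v + 48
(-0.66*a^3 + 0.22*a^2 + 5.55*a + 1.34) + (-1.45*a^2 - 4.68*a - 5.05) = -0.66*a^3 - 1.23*a^2 + 0.87*a - 3.71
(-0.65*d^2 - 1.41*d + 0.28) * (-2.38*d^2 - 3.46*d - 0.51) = 1.547*d^4 + 5.6048*d^3 + 4.5437*d^2 - 0.2497*d - 0.1428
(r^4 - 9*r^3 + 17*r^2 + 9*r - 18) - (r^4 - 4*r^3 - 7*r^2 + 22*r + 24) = -5*r^3 + 24*r^2 - 13*r - 42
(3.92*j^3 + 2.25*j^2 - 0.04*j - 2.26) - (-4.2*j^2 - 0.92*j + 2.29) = 3.92*j^3 + 6.45*j^2 + 0.88*j - 4.55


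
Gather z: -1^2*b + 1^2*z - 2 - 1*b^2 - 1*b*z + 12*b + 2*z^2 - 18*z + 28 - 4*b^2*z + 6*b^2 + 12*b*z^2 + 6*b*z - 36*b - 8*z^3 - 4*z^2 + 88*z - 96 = 5*b^2 - 25*b - 8*z^3 + z^2*(12*b - 2) + z*(-4*b^2 + 5*b + 71) - 70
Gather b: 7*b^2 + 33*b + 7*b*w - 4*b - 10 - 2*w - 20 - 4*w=7*b^2 + b*(7*w + 29) - 6*w - 30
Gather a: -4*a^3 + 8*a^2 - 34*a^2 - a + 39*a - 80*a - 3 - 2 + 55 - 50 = -4*a^3 - 26*a^2 - 42*a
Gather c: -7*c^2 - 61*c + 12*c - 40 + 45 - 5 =-7*c^2 - 49*c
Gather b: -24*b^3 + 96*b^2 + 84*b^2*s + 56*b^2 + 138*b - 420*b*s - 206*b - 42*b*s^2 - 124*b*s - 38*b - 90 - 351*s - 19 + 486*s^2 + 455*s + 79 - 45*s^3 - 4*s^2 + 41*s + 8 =-24*b^3 + b^2*(84*s + 152) + b*(-42*s^2 - 544*s - 106) - 45*s^3 + 482*s^2 + 145*s - 22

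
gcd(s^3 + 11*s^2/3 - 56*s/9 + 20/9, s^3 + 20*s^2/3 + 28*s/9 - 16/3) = s - 2/3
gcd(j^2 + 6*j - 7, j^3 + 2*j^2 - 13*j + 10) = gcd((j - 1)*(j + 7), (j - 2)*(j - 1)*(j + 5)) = j - 1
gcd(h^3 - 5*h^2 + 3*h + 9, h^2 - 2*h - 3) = h^2 - 2*h - 3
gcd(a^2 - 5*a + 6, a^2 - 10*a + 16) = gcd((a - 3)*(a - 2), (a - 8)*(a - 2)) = a - 2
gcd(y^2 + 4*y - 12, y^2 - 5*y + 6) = y - 2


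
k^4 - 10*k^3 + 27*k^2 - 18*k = k*(k - 6)*(k - 3)*(k - 1)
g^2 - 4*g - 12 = (g - 6)*(g + 2)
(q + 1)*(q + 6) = q^2 + 7*q + 6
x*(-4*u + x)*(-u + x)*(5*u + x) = 20*u^3*x - 21*u^2*x^2 + x^4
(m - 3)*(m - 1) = m^2 - 4*m + 3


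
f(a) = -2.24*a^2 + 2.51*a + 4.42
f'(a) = 2.51 - 4.48*a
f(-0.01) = 4.39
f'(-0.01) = 2.55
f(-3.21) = -26.72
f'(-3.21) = 16.89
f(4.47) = -29.12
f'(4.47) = -17.52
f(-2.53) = -16.27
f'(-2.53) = 13.84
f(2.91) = -7.24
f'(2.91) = -10.53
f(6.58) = -76.05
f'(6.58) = -26.97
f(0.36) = 5.03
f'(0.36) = 0.90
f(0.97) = 4.75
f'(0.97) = -1.84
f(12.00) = -288.02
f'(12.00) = -51.25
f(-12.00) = -348.26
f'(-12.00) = 56.27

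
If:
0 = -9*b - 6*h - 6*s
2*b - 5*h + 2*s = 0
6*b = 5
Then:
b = 5/6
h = -5/42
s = -95/84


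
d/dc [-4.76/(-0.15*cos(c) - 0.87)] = 0.714*sin(c)/(0.15*cos(c) + 0.87)^2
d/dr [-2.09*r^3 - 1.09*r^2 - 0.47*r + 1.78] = -6.27*r^2 - 2.18*r - 0.47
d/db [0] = 0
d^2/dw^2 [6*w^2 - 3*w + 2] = 12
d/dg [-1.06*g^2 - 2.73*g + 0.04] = -2.12*g - 2.73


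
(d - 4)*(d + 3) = d^2 - d - 12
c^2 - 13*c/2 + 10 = (c - 4)*(c - 5/2)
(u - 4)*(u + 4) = u^2 - 16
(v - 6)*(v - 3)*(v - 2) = v^3 - 11*v^2 + 36*v - 36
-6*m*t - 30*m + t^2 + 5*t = (-6*m + t)*(t + 5)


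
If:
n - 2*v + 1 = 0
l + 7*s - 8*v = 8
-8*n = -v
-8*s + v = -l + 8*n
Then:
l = 1472/225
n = 1/15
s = 184/225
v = 8/15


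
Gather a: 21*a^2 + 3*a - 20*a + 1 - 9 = 21*a^2 - 17*a - 8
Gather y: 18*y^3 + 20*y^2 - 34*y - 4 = 18*y^3 + 20*y^2 - 34*y - 4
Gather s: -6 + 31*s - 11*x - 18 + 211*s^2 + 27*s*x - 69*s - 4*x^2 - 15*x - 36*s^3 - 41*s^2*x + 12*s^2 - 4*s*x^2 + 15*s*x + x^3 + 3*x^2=-36*s^3 + s^2*(223 - 41*x) + s*(-4*x^2 + 42*x - 38) + x^3 - x^2 - 26*x - 24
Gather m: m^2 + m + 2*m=m^2 + 3*m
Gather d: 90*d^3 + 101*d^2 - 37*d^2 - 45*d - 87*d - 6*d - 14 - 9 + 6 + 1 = 90*d^3 + 64*d^2 - 138*d - 16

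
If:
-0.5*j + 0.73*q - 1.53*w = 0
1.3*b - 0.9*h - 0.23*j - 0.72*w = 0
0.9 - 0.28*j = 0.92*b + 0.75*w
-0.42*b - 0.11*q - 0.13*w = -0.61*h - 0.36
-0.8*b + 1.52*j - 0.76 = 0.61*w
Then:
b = 0.39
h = 0.02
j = 0.87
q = 1.43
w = 0.40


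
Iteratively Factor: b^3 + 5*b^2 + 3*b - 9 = (b + 3)*(b^2 + 2*b - 3) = (b + 3)^2*(b - 1)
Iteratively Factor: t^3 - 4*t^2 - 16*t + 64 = (t + 4)*(t^2 - 8*t + 16) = (t - 4)*(t + 4)*(t - 4)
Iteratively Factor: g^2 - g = (g - 1)*(g)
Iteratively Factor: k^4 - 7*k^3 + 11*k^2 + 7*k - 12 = (k - 3)*(k^3 - 4*k^2 - k + 4) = (k - 4)*(k - 3)*(k^2 - 1) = (k - 4)*(k - 3)*(k - 1)*(k + 1)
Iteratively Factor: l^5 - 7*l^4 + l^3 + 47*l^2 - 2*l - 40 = (l - 1)*(l^4 - 6*l^3 - 5*l^2 + 42*l + 40) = (l - 1)*(l + 1)*(l^3 - 7*l^2 + 2*l + 40) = (l - 1)*(l + 1)*(l + 2)*(l^2 - 9*l + 20) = (l - 4)*(l - 1)*(l + 1)*(l + 2)*(l - 5)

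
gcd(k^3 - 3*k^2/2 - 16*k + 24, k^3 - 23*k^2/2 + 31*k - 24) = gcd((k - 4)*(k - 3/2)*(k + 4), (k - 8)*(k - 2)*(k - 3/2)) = k - 3/2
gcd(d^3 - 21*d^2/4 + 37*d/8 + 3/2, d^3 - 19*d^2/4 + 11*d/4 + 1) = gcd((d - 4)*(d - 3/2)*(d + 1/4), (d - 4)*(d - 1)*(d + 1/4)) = d^2 - 15*d/4 - 1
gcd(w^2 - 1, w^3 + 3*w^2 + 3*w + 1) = w + 1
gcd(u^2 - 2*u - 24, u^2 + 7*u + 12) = u + 4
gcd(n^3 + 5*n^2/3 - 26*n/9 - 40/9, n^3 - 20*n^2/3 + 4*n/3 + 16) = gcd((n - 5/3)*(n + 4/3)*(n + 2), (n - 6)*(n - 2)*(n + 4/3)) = n + 4/3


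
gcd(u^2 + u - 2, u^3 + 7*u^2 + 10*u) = u + 2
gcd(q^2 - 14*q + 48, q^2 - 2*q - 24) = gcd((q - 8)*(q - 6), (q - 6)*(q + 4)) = q - 6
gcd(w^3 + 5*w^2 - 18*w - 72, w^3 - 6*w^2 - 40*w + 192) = w^2 + 2*w - 24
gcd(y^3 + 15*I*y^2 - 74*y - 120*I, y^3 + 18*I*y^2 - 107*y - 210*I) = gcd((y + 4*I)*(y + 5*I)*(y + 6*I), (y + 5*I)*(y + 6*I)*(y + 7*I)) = y^2 + 11*I*y - 30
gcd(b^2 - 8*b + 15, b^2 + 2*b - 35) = b - 5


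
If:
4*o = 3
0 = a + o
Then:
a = -3/4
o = 3/4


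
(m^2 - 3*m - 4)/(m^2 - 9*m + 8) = (m^2 - 3*m - 4)/(m^2 - 9*m + 8)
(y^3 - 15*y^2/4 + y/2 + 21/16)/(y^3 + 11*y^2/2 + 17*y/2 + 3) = (8*y^2 - 34*y + 21)/(8*(y^2 + 5*y + 6))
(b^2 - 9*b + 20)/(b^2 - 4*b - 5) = (b - 4)/(b + 1)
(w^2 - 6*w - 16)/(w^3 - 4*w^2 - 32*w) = (w + 2)/(w*(w + 4))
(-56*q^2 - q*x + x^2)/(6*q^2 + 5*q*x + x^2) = (-56*q^2 - q*x + x^2)/(6*q^2 + 5*q*x + x^2)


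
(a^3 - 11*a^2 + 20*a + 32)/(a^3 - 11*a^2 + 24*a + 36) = (a^2 - 12*a + 32)/(a^2 - 12*a + 36)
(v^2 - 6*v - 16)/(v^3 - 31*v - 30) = (-v^2 + 6*v + 16)/(-v^3 + 31*v + 30)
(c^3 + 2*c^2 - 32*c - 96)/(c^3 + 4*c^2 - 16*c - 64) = (c - 6)/(c - 4)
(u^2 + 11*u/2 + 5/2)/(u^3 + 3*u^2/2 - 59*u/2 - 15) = (u + 5)/(u^2 + u - 30)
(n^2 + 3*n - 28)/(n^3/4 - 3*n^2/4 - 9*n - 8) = 4*(-n^2 - 3*n + 28)/(-n^3 + 3*n^2 + 36*n + 32)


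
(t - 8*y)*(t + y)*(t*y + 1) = t^3*y - 7*t^2*y^2 + t^2 - 8*t*y^3 - 7*t*y - 8*y^2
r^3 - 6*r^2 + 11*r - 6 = (r - 3)*(r - 2)*(r - 1)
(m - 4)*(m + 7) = m^2 + 3*m - 28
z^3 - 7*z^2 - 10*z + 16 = (z - 8)*(z - 1)*(z + 2)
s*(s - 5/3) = s^2 - 5*s/3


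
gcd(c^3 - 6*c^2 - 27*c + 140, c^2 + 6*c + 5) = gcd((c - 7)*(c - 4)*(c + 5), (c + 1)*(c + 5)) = c + 5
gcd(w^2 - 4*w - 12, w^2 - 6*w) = w - 6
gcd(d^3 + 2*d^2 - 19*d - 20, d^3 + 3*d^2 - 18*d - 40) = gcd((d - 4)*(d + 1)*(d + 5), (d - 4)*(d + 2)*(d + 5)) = d^2 + d - 20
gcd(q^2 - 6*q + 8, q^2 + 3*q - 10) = q - 2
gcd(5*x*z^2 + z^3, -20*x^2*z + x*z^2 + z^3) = 5*x*z + z^2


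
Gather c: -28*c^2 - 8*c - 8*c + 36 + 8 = -28*c^2 - 16*c + 44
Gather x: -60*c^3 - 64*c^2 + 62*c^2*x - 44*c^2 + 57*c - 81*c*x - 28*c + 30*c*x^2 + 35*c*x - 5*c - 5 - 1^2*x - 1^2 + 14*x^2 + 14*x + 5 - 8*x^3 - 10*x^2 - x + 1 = -60*c^3 - 108*c^2 + 24*c - 8*x^3 + x^2*(30*c + 4) + x*(62*c^2 - 46*c + 12)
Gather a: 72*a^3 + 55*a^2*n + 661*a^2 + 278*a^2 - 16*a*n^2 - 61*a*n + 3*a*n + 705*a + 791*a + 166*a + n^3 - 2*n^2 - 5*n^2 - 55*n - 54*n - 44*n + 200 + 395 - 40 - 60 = 72*a^3 + a^2*(55*n + 939) + a*(-16*n^2 - 58*n + 1662) + n^3 - 7*n^2 - 153*n + 495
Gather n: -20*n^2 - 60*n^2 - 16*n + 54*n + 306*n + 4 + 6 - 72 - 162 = -80*n^2 + 344*n - 224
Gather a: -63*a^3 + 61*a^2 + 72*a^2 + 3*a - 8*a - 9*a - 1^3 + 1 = -63*a^3 + 133*a^2 - 14*a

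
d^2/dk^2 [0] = 0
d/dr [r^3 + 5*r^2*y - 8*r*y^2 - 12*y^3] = 3*r^2 + 10*r*y - 8*y^2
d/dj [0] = 0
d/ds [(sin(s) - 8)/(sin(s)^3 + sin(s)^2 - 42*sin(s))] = (-2*sin(s)^3 + 23*sin(s)^2 + 16*sin(s) - 336)*cos(s)/((sin(s)^2 + sin(s) - 42)^2*sin(s)^2)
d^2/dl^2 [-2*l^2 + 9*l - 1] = -4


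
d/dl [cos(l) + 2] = -sin(l)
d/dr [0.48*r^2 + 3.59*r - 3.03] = 0.96*r + 3.59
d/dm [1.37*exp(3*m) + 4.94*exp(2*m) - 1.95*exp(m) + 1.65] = (4.11*exp(2*m) + 9.88*exp(m) - 1.95)*exp(m)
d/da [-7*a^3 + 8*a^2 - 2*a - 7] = -21*a^2 + 16*a - 2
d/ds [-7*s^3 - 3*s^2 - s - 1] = -21*s^2 - 6*s - 1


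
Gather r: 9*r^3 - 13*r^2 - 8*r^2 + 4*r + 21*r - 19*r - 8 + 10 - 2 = 9*r^3 - 21*r^2 + 6*r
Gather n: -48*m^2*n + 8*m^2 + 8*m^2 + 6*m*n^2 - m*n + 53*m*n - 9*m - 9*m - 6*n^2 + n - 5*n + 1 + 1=16*m^2 - 18*m + n^2*(6*m - 6) + n*(-48*m^2 + 52*m - 4) + 2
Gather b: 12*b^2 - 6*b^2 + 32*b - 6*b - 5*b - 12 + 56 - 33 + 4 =6*b^2 + 21*b + 15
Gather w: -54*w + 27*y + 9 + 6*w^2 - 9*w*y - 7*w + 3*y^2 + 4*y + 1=6*w^2 + w*(-9*y - 61) + 3*y^2 + 31*y + 10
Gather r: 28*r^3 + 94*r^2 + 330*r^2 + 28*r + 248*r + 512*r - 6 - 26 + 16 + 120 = 28*r^3 + 424*r^2 + 788*r + 104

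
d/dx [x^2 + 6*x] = 2*x + 6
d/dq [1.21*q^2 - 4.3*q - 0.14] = 2.42*q - 4.3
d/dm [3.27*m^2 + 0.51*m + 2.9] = 6.54*m + 0.51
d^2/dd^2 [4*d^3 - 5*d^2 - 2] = 24*d - 10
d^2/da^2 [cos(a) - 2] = -cos(a)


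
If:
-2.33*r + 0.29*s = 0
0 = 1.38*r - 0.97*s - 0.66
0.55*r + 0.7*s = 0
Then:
No Solution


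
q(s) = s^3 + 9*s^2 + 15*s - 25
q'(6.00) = 231.00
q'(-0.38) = 8.59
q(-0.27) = -28.41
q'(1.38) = 45.55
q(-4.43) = -1.76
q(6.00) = 605.00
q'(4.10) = 139.23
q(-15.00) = -1600.00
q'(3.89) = 130.42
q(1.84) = 39.30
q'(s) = 3*s^2 + 18*s + 15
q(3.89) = 228.40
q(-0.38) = -29.46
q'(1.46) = 47.67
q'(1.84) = 58.28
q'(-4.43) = -5.87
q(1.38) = 15.47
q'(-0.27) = 10.36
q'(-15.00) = 420.00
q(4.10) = 256.71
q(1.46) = 19.20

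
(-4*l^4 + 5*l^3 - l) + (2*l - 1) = -4*l^4 + 5*l^3 + l - 1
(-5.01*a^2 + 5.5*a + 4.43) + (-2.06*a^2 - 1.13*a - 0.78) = -7.07*a^2 + 4.37*a + 3.65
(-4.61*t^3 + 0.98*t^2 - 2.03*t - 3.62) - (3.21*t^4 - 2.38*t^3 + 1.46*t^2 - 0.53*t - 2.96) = -3.21*t^4 - 2.23*t^3 - 0.48*t^2 - 1.5*t - 0.66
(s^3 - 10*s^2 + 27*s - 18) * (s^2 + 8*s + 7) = s^5 - 2*s^4 - 46*s^3 + 128*s^2 + 45*s - 126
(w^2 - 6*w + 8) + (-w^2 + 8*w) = 2*w + 8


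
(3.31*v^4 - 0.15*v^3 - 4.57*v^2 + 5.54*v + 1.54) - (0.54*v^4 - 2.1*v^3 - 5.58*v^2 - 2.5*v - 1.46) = 2.77*v^4 + 1.95*v^3 + 1.01*v^2 + 8.04*v + 3.0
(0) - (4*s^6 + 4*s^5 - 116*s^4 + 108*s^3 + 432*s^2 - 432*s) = -4*s^6 - 4*s^5 + 116*s^4 - 108*s^3 - 432*s^2 + 432*s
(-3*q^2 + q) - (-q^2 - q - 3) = -2*q^2 + 2*q + 3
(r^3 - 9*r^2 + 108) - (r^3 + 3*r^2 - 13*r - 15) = -12*r^2 + 13*r + 123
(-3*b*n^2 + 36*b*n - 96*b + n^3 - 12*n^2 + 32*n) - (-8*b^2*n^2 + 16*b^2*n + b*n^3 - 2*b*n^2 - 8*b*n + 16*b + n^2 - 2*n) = 8*b^2*n^2 - 16*b^2*n - b*n^3 - b*n^2 + 44*b*n - 112*b + n^3 - 13*n^2 + 34*n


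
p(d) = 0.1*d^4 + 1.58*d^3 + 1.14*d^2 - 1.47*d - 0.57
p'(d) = 0.4*d^3 + 4.74*d^2 + 2.28*d - 1.47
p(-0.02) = -0.54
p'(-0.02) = -1.51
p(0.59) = -0.70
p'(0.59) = 1.61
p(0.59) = -0.70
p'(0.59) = 1.61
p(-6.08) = -167.95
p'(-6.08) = 69.99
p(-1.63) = -1.28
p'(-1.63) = 5.68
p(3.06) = 59.65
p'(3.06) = 61.35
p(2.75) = 42.59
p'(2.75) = 48.96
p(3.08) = 60.88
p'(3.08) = 62.21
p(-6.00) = -162.39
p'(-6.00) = 69.09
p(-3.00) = -20.46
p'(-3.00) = 23.55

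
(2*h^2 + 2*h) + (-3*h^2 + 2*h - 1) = -h^2 + 4*h - 1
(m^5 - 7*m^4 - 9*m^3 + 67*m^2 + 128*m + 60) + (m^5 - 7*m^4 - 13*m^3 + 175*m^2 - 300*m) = 2*m^5 - 14*m^4 - 22*m^3 + 242*m^2 - 172*m + 60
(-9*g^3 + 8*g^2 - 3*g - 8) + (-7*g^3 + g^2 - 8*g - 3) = -16*g^3 + 9*g^2 - 11*g - 11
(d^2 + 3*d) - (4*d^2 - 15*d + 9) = -3*d^2 + 18*d - 9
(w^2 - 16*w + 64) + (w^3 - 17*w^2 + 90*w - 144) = w^3 - 16*w^2 + 74*w - 80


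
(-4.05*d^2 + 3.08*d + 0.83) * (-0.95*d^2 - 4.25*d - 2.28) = 3.8475*d^4 + 14.2865*d^3 - 4.6445*d^2 - 10.5499*d - 1.8924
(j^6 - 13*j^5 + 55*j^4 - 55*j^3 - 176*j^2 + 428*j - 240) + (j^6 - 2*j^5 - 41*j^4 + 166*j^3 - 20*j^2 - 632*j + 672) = 2*j^6 - 15*j^5 + 14*j^4 + 111*j^3 - 196*j^2 - 204*j + 432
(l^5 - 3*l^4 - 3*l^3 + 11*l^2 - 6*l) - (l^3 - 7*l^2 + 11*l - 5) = l^5 - 3*l^4 - 4*l^3 + 18*l^2 - 17*l + 5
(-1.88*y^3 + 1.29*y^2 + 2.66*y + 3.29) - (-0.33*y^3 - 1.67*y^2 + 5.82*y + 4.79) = -1.55*y^3 + 2.96*y^2 - 3.16*y - 1.5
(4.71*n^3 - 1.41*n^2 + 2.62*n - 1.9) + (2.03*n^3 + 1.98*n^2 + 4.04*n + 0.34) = 6.74*n^3 + 0.57*n^2 + 6.66*n - 1.56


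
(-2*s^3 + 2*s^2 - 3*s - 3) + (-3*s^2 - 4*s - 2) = -2*s^3 - s^2 - 7*s - 5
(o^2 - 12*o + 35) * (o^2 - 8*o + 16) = o^4 - 20*o^3 + 147*o^2 - 472*o + 560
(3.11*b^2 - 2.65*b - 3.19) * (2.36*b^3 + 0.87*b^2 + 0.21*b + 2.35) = 7.3396*b^5 - 3.5483*b^4 - 9.1808*b^3 + 3.9767*b^2 - 6.8974*b - 7.4965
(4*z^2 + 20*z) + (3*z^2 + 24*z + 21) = 7*z^2 + 44*z + 21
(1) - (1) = 0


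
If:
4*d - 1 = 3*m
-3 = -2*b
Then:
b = 3/2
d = 3*m/4 + 1/4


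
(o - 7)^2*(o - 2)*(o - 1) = o^4 - 17*o^3 + 93*o^2 - 175*o + 98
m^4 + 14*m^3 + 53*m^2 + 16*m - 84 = (m - 1)*(m + 2)*(m + 6)*(m + 7)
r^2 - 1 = (r - 1)*(r + 1)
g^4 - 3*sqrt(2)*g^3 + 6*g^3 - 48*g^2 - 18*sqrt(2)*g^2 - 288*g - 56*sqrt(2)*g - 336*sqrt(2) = (g + 6)*(g - 7*sqrt(2))*(g + 2*sqrt(2))^2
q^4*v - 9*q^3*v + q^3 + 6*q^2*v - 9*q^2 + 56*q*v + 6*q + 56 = (q - 7)*(q - 4)*(q + 2)*(q*v + 1)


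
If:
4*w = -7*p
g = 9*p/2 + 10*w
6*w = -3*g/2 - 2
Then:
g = -13/15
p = 1/15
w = -7/60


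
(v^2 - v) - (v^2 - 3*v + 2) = 2*v - 2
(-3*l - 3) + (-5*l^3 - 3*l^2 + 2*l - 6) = -5*l^3 - 3*l^2 - l - 9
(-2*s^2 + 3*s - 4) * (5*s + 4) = -10*s^3 + 7*s^2 - 8*s - 16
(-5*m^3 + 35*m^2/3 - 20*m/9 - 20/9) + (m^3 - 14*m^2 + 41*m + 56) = -4*m^3 - 7*m^2/3 + 349*m/9 + 484/9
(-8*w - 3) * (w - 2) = -8*w^2 + 13*w + 6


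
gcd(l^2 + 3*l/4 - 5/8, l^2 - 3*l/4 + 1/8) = l - 1/2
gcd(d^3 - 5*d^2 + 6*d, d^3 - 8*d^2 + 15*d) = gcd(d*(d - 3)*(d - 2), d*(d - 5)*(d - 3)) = d^2 - 3*d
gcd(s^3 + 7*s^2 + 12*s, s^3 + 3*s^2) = s^2 + 3*s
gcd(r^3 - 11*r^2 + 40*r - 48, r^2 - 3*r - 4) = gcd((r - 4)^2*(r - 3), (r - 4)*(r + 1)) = r - 4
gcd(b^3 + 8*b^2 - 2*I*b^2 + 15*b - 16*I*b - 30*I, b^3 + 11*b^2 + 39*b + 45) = b^2 + 8*b + 15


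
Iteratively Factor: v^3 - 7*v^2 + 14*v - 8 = (v - 1)*(v^2 - 6*v + 8) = (v - 2)*(v - 1)*(v - 4)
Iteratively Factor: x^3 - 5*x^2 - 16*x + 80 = (x - 4)*(x^2 - x - 20) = (x - 4)*(x + 4)*(x - 5)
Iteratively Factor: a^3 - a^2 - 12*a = (a - 4)*(a^2 + 3*a) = (a - 4)*(a + 3)*(a)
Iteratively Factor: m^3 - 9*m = (m + 3)*(m^2 - 3*m) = m*(m + 3)*(m - 3)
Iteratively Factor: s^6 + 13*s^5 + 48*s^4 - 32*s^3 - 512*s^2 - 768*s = (s + 4)*(s^5 + 9*s^4 + 12*s^3 - 80*s^2 - 192*s) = (s + 4)^2*(s^4 + 5*s^3 - 8*s^2 - 48*s) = (s + 4)^3*(s^3 + s^2 - 12*s) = s*(s + 4)^3*(s^2 + s - 12) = s*(s + 4)^4*(s - 3)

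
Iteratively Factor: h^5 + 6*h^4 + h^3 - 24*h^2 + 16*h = (h - 1)*(h^4 + 7*h^3 + 8*h^2 - 16*h) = (h - 1)^2*(h^3 + 8*h^2 + 16*h) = (h - 1)^2*(h + 4)*(h^2 + 4*h) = h*(h - 1)^2*(h + 4)*(h + 4)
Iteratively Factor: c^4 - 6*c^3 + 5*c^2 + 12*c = (c - 3)*(c^3 - 3*c^2 - 4*c) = (c - 4)*(c - 3)*(c^2 + c) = (c - 4)*(c - 3)*(c + 1)*(c)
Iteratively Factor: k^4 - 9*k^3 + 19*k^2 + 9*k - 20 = (k + 1)*(k^3 - 10*k^2 + 29*k - 20) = (k - 1)*(k + 1)*(k^2 - 9*k + 20) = (k - 4)*(k - 1)*(k + 1)*(k - 5)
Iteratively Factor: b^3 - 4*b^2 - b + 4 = (b - 4)*(b^2 - 1) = (b - 4)*(b - 1)*(b + 1)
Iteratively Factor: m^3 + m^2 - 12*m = (m - 3)*(m^2 + 4*m) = (m - 3)*(m + 4)*(m)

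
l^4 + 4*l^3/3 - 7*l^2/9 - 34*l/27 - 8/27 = (l - 1)*(l + 1/3)*(l + 2/3)*(l + 4/3)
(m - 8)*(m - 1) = m^2 - 9*m + 8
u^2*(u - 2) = u^3 - 2*u^2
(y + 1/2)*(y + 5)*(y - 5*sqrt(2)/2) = y^3 - 5*sqrt(2)*y^2/2 + 11*y^2/2 - 55*sqrt(2)*y/4 + 5*y/2 - 25*sqrt(2)/4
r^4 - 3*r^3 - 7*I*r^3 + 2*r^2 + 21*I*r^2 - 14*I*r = r*(r - 2)*(r - 1)*(r - 7*I)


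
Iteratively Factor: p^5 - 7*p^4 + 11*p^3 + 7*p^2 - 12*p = (p - 1)*(p^4 - 6*p^3 + 5*p^2 + 12*p) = (p - 4)*(p - 1)*(p^3 - 2*p^2 - 3*p) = p*(p - 4)*(p - 1)*(p^2 - 2*p - 3) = p*(p - 4)*(p - 3)*(p - 1)*(p + 1)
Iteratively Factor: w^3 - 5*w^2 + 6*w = (w - 3)*(w^2 - 2*w) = (w - 3)*(w - 2)*(w)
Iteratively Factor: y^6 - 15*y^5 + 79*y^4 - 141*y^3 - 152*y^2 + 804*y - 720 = (y + 2)*(y^5 - 17*y^4 + 113*y^3 - 367*y^2 + 582*y - 360) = (y - 3)*(y + 2)*(y^4 - 14*y^3 + 71*y^2 - 154*y + 120) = (y - 3)^2*(y + 2)*(y^3 - 11*y^2 + 38*y - 40) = (y - 5)*(y - 3)^2*(y + 2)*(y^2 - 6*y + 8) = (y - 5)*(y - 3)^2*(y - 2)*(y + 2)*(y - 4)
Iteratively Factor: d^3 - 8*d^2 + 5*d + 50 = (d - 5)*(d^2 - 3*d - 10) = (d - 5)^2*(d + 2)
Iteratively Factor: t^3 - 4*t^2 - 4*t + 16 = (t + 2)*(t^2 - 6*t + 8) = (t - 2)*(t + 2)*(t - 4)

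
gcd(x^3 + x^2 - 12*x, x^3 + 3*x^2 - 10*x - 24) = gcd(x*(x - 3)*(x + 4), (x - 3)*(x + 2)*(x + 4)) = x^2 + x - 12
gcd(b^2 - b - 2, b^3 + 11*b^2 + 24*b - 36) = 1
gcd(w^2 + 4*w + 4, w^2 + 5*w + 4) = 1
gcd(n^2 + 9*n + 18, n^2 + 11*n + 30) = n + 6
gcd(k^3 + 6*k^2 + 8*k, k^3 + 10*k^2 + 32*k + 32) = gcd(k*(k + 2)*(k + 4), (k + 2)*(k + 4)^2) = k^2 + 6*k + 8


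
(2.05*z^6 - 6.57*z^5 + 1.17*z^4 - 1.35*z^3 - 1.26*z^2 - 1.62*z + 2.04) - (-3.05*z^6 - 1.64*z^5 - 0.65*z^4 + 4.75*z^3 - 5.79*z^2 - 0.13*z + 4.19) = 5.1*z^6 - 4.93*z^5 + 1.82*z^4 - 6.1*z^3 + 4.53*z^2 - 1.49*z - 2.15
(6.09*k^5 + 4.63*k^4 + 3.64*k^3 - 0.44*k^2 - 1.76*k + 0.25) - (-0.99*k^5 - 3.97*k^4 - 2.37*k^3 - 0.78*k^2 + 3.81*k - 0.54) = 7.08*k^5 + 8.6*k^4 + 6.01*k^3 + 0.34*k^2 - 5.57*k + 0.79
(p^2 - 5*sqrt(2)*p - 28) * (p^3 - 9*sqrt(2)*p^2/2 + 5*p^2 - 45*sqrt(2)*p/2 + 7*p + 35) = p^5 - 19*sqrt(2)*p^4/2 + 5*p^4 - 95*sqrt(2)*p^3/2 + 24*p^3 + 120*p^2 + 91*sqrt(2)*p^2 - 196*p + 455*sqrt(2)*p - 980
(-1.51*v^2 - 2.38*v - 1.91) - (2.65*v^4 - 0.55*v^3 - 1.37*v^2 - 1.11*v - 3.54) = -2.65*v^4 + 0.55*v^3 - 0.14*v^2 - 1.27*v + 1.63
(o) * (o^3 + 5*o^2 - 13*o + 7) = o^4 + 5*o^3 - 13*o^2 + 7*o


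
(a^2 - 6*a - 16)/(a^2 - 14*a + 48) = (a + 2)/(a - 6)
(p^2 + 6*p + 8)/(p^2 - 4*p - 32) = (p + 2)/(p - 8)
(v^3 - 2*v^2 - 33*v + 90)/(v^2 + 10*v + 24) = (v^2 - 8*v + 15)/(v + 4)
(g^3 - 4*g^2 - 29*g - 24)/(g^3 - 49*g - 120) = (g + 1)/(g + 5)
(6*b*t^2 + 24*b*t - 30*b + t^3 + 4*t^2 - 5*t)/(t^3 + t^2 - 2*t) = (6*b*t + 30*b + t^2 + 5*t)/(t*(t + 2))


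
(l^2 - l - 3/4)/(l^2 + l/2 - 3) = (l + 1/2)/(l + 2)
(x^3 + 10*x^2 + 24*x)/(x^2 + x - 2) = x*(x^2 + 10*x + 24)/(x^2 + x - 2)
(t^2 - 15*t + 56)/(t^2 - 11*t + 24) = (t - 7)/(t - 3)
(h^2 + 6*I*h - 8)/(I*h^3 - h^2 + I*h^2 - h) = (h^2 + 6*I*h - 8)/(h*(I*h^2 - h + I*h - 1))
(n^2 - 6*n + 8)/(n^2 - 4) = (n - 4)/(n + 2)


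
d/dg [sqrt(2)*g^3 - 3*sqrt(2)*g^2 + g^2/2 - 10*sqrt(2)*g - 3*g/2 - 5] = 3*sqrt(2)*g^2 - 6*sqrt(2)*g + g - 10*sqrt(2) - 3/2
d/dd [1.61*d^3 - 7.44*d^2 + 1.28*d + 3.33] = 4.83*d^2 - 14.88*d + 1.28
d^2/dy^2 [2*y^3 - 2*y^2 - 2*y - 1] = 12*y - 4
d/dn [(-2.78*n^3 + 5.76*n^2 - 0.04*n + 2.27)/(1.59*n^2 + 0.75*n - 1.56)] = (-4.4202*n^4 - 4.17*n^3 + 17.394*n^2 - 25.1898*n - 1.6401)/(2.5281*n^4 + 2.385*n^3 - 4.3983*n^2 - 2.34*n + 2.4336)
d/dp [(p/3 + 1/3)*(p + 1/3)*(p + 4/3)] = p^2 + 16*p/9 + 19/27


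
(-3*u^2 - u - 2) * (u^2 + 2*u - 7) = -3*u^4 - 7*u^3 + 17*u^2 + 3*u + 14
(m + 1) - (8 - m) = 2*m - 7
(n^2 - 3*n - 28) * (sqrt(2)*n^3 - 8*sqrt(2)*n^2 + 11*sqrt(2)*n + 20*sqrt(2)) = sqrt(2)*n^5 - 11*sqrt(2)*n^4 + 7*sqrt(2)*n^3 + 211*sqrt(2)*n^2 - 368*sqrt(2)*n - 560*sqrt(2)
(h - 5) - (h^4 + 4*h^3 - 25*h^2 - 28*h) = -h^4 - 4*h^3 + 25*h^2 + 29*h - 5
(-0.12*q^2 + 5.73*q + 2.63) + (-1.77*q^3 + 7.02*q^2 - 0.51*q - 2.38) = -1.77*q^3 + 6.9*q^2 + 5.22*q + 0.25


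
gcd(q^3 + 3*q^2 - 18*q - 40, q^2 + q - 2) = q + 2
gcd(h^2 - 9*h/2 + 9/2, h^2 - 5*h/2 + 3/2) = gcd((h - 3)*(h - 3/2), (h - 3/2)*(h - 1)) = h - 3/2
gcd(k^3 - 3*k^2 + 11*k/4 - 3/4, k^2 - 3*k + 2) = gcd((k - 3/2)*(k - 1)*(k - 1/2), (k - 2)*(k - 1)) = k - 1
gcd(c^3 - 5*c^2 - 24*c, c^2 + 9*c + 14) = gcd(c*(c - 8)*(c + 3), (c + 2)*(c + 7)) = 1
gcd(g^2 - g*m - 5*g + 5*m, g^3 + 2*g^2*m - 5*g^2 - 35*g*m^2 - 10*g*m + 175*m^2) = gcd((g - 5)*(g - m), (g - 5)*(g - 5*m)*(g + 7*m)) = g - 5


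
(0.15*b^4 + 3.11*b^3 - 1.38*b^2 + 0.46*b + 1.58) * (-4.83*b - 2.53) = -0.7245*b^5 - 15.4008*b^4 - 1.2029*b^3 + 1.2696*b^2 - 8.7952*b - 3.9974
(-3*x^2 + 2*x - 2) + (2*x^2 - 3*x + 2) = -x^2 - x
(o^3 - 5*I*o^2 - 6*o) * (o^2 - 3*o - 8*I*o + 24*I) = o^5 - 3*o^4 - 13*I*o^4 - 46*o^3 + 39*I*o^3 + 138*o^2 + 48*I*o^2 - 144*I*o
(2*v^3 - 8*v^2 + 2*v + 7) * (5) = 10*v^3 - 40*v^2 + 10*v + 35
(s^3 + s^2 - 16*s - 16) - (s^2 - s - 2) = s^3 - 15*s - 14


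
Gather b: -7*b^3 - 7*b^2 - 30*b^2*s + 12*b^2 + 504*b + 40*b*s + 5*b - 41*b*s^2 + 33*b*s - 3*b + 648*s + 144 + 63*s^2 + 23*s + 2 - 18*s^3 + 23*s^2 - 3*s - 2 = -7*b^3 + b^2*(5 - 30*s) + b*(-41*s^2 + 73*s + 506) - 18*s^3 + 86*s^2 + 668*s + 144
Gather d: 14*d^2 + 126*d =14*d^2 + 126*d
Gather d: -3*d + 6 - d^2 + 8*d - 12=-d^2 + 5*d - 6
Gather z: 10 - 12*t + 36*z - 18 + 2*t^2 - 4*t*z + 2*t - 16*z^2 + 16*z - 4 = 2*t^2 - 10*t - 16*z^2 + z*(52 - 4*t) - 12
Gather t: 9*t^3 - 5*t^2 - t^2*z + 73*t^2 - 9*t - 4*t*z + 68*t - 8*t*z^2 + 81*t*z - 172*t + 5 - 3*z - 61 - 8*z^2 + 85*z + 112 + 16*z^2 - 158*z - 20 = 9*t^3 + t^2*(68 - z) + t*(-8*z^2 + 77*z - 113) + 8*z^2 - 76*z + 36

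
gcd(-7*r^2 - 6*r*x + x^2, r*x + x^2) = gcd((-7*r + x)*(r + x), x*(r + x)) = r + x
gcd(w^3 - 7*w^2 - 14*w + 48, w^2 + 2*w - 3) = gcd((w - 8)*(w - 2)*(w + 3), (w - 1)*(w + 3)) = w + 3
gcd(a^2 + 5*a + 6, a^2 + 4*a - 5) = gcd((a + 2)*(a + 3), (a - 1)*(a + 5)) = 1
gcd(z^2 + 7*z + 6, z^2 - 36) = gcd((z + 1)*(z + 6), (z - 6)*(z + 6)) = z + 6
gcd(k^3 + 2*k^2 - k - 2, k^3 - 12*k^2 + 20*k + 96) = k + 2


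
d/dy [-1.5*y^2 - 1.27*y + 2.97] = -3.0*y - 1.27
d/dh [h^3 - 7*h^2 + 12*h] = 3*h^2 - 14*h + 12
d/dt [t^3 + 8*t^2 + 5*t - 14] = 3*t^2 + 16*t + 5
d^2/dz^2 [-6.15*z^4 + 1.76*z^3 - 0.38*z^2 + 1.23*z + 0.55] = -73.8*z^2 + 10.56*z - 0.76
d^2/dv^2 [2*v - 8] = 0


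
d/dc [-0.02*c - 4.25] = -0.0200000000000000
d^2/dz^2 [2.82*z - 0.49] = 0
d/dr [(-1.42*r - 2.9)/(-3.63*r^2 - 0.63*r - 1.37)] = (-5.1546*r^2 - 21.054*r + 0.1184)/(13.1769*r^4 + 4.5738*r^3 + 10.3431*r^2 + 1.7262*r + 1.8769)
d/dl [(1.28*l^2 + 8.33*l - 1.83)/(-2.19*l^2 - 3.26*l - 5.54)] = (14.0699*l^2 - 22.1978*l - 52.114)/(4.7961*l^4 + 14.2788*l^3 + 34.8928*l^2 + 36.1208*l + 30.6916)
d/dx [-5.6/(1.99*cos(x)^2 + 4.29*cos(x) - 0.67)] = -(22.288*cos(x) + 24.024)*sin(x)/(1.99*cos(x)^2 + 4.29*cos(x) - 0.67)^2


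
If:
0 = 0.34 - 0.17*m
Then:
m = 2.00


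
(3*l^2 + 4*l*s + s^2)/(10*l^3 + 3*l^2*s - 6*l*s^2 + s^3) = (3*l + s)/(10*l^2 - 7*l*s + s^2)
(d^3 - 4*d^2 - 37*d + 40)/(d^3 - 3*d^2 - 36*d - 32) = (d^2 + 4*d - 5)/(d^2 + 5*d + 4)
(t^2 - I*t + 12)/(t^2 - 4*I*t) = (t + 3*I)/t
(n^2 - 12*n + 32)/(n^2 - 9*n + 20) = (n - 8)/(n - 5)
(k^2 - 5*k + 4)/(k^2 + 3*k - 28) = (k - 1)/(k + 7)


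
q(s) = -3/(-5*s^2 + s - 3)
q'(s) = -3*(10*s - 1)/(-5*s^2 + s - 3)^2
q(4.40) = 0.03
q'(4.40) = -0.01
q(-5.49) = 0.02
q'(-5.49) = 0.01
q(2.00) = 0.14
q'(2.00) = -0.13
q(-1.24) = 0.25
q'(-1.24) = 0.28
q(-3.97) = 0.03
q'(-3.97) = 0.02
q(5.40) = 0.02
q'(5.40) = -0.01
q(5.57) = 0.02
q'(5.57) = -0.01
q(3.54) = 0.05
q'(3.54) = -0.03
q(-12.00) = 0.00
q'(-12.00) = 0.00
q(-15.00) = 0.00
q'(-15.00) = 0.00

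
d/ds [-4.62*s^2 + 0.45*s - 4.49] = 0.45 - 9.24*s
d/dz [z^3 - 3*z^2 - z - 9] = 3*z^2 - 6*z - 1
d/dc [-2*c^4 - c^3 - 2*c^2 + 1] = c*(-8*c^2 - 3*c - 4)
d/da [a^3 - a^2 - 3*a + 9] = 3*a^2 - 2*a - 3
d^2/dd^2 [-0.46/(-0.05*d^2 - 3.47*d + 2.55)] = (-0.0023*d^2 - 0.15962*d + 0.46*(0.1*d + 3.47)*(0.2*d + 6.94) + 0.1173)/(0.05*d^2 + 3.47*d - 2.55)^3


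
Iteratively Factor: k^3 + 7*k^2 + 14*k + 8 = (k + 4)*(k^2 + 3*k + 2) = (k + 2)*(k + 4)*(k + 1)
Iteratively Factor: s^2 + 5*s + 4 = (s + 1)*(s + 4)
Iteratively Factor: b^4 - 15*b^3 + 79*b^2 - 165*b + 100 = (b - 5)*(b^3 - 10*b^2 + 29*b - 20) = (b - 5)^2*(b^2 - 5*b + 4) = (b - 5)^2*(b - 1)*(b - 4)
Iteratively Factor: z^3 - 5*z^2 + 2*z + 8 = (z - 2)*(z^2 - 3*z - 4) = (z - 2)*(z + 1)*(z - 4)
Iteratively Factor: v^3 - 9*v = (v)*(v^2 - 9) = v*(v + 3)*(v - 3)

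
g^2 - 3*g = g*(g - 3)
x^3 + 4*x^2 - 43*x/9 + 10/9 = (x - 2/3)*(x - 1/3)*(x + 5)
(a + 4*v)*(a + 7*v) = a^2 + 11*a*v + 28*v^2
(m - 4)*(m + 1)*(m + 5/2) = m^3 - m^2/2 - 23*m/2 - 10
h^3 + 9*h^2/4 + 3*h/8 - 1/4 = (h - 1/4)*(h + 1/2)*(h + 2)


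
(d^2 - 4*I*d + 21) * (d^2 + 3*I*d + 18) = d^4 - I*d^3 + 51*d^2 - 9*I*d + 378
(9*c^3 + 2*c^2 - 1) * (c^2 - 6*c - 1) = 9*c^5 - 52*c^4 - 21*c^3 - 3*c^2 + 6*c + 1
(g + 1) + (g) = 2*g + 1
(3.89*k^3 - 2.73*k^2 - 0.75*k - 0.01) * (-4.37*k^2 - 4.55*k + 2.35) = -16.9993*k^5 - 5.7694*k^4 + 24.8405*k^3 - 2.9593*k^2 - 1.717*k - 0.0235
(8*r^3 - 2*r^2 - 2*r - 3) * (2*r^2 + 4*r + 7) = 16*r^5 + 28*r^4 + 44*r^3 - 28*r^2 - 26*r - 21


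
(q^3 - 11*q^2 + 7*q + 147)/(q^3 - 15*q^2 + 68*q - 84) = (q^2 - 4*q - 21)/(q^2 - 8*q + 12)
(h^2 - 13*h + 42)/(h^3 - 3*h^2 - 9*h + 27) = (h^2 - 13*h + 42)/(h^3 - 3*h^2 - 9*h + 27)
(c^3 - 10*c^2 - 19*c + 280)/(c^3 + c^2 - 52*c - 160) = (c - 7)/(c + 4)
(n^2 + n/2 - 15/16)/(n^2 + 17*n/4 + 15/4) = (n - 3/4)/(n + 3)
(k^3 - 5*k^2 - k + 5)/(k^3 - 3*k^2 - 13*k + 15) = (k + 1)/(k + 3)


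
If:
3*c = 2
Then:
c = 2/3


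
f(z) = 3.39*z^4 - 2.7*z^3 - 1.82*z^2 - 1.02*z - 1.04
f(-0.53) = -0.34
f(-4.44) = 1521.38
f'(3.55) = 490.64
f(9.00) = 20115.85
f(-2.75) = 238.03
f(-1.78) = 44.27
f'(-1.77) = -95.15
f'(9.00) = 9195.36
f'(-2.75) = -334.27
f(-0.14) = -0.92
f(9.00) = 20115.85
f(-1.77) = 43.31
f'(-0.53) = -3.38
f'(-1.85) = -107.87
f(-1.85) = 51.42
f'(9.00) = 9195.36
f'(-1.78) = -96.68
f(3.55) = 390.02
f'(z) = 13.56*z^3 - 8.1*z^2 - 3.64*z - 1.02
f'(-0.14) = -0.71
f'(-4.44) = -1331.42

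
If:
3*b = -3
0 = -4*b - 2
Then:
No Solution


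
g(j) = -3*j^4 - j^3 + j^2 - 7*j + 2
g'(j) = -12*j^3 - 3*j^2 + 2*j - 7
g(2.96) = -266.19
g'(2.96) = -338.58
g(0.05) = 1.65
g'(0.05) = -6.91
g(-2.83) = -139.94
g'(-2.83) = 235.30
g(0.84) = -5.26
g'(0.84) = -14.55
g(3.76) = -662.95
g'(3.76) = -679.78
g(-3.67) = -453.64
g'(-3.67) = 538.42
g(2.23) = -93.92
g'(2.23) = -150.53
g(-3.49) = -363.95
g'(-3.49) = 459.58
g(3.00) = -280.00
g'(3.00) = -352.00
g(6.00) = -4108.00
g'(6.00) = -2695.00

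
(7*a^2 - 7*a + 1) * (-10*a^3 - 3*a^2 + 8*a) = -70*a^5 + 49*a^4 + 67*a^3 - 59*a^2 + 8*a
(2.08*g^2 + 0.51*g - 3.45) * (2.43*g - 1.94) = 5.0544*g^3 - 2.7959*g^2 - 9.3729*g + 6.693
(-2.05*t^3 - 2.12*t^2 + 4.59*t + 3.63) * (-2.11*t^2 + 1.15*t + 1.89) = 4.3255*t^5 + 2.1157*t^4 - 15.9974*t^3 - 6.3876*t^2 + 12.8496*t + 6.8607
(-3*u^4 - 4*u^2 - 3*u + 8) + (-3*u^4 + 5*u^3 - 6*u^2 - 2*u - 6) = -6*u^4 + 5*u^3 - 10*u^2 - 5*u + 2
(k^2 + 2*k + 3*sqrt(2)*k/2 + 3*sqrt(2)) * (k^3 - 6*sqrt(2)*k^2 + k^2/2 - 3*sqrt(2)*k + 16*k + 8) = k^5 - 9*sqrt(2)*k^4/2 + 5*k^4/2 - 45*sqrt(2)*k^3/4 - k^3 - 5*k^2 + 39*sqrt(2)*k^2/2 - 2*k + 60*sqrt(2)*k + 24*sqrt(2)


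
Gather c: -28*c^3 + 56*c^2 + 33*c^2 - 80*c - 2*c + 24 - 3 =-28*c^3 + 89*c^2 - 82*c + 21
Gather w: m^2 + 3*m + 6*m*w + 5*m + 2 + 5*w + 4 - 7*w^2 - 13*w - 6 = m^2 + 8*m - 7*w^2 + w*(6*m - 8)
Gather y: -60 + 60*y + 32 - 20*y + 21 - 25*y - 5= 15*y - 12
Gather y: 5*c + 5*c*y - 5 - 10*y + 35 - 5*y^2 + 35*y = 5*c - 5*y^2 + y*(5*c + 25) + 30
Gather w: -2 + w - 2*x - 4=w - 2*x - 6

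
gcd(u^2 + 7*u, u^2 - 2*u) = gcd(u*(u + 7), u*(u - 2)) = u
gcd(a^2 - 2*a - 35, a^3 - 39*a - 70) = a^2 - 2*a - 35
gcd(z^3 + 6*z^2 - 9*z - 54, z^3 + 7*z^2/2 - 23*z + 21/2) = z - 3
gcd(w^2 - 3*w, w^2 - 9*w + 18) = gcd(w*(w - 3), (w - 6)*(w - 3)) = w - 3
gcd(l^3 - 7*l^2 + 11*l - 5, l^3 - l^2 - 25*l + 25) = l^2 - 6*l + 5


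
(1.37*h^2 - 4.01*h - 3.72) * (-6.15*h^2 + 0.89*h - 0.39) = -8.4255*h^4 + 25.8808*h^3 + 18.7748*h^2 - 1.7469*h + 1.4508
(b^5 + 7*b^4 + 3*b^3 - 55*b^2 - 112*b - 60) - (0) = b^5 + 7*b^4 + 3*b^3 - 55*b^2 - 112*b - 60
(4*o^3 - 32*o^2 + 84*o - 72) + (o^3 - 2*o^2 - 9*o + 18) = 5*o^3 - 34*o^2 + 75*o - 54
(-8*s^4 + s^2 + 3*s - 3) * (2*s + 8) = -16*s^5 - 64*s^4 + 2*s^3 + 14*s^2 + 18*s - 24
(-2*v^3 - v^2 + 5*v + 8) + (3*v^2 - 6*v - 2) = -2*v^3 + 2*v^2 - v + 6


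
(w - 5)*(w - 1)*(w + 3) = w^3 - 3*w^2 - 13*w + 15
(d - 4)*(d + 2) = d^2 - 2*d - 8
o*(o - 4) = o^2 - 4*o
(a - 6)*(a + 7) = a^2 + a - 42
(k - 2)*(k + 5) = k^2 + 3*k - 10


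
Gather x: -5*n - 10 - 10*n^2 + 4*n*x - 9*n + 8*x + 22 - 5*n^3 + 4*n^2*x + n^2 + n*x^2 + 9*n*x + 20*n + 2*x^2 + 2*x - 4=-5*n^3 - 9*n^2 + 6*n + x^2*(n + 2) + x*(4*n^2 + 13*n + 10) + 8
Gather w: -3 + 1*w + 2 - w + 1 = 0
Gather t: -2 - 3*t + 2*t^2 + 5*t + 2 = 2*t^2 + 2*t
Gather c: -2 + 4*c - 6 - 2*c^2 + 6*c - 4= -2*c^2 + 10*c - 12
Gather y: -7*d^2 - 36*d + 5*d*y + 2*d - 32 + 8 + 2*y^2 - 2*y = -7*d^2 - 34*d + 2*y^2 + y*(5*d - 2) - 24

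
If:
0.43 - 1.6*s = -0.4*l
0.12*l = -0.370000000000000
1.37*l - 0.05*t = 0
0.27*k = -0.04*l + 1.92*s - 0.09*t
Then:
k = 25.05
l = -3.08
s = -0.50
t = -84.48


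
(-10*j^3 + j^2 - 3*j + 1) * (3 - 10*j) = 100*j^4 - 40*j^3 + 33*j^2 - 19*j + 3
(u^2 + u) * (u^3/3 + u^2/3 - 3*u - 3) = u^5/3 + 2*u^4/3 - 8*u^3/3 - 6*u^2 - 3*u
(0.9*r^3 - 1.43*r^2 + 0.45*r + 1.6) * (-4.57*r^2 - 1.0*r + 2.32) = -4.113*r^5 + 5.6351*r^4 + 1.4615*r^3 - 11.0796*r^2 - 0.556*r + 3.712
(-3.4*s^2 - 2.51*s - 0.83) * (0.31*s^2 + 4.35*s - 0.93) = -1.054*s^4 - 15.5681*s^3 - 8.0138*s^2 - 1.2762*s + 0.7719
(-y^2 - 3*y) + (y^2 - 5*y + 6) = 6 - 8*y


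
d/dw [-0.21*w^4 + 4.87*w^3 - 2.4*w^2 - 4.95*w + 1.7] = -0.84*w^3 + 14.61*w^2 - 4.8*w - 4.95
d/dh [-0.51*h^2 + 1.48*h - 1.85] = 1.48 - 1.02*h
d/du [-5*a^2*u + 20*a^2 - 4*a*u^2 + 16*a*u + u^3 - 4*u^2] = -5*a^2 - 8*a*u + 16*a + 3*u^2 - 8*u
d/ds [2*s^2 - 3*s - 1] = 4*s - 3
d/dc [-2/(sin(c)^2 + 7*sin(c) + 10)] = 2*(2*sin(c) + 7)*cos(c)/(sin(c)^2 + 7*sin(c) + 10)^2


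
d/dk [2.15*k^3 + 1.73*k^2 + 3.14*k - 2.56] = 6.45*k^2 + 3.46*k + 3.14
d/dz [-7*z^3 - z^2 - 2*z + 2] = -21*z^2 - 2*z - 2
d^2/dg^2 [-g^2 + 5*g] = -2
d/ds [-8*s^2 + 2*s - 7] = 2 - 16*s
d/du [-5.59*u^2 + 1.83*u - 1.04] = 1.83 - 11.18*u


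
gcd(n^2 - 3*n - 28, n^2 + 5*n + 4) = n + 4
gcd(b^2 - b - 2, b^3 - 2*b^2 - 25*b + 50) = b - 2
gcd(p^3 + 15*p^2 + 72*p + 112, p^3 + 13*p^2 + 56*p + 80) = p^2 + 8*p + 16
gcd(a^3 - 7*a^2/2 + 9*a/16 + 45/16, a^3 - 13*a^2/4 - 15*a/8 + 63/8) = a - 3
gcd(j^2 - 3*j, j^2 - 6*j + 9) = j - 3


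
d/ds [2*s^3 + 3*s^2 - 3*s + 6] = 6*s^2 + 6*s - 3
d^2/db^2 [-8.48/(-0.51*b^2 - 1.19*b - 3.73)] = (-4.411296*b^2 - 10.293024*b + 8.48*(1.02*b + 1.19)*(2.04*b + 2.38) - 32.263008)/(0.51*b^2 + 1.19*b + 3.73)^3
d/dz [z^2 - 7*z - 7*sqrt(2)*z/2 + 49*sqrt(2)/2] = 2*z - 7 - 7*sqrt(2)/2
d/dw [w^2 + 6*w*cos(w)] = -6*w*sin(w) + 2*w + 6*cos(w)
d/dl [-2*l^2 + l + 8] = 1 - 4*l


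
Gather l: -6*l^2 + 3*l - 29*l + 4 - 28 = -6*l^2 - 26*l - 24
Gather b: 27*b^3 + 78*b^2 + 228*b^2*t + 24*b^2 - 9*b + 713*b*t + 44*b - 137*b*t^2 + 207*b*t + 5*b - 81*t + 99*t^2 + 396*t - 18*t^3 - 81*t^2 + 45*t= 27*b^3 + b^2*(228*t + 102) + b*(-137*t^2 + 920*t + 40) - 18*t^3 + 18*t^2 + 360*t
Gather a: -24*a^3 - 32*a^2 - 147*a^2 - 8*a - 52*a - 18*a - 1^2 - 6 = -24*a^3 - 179*a^2 - 78*a - 7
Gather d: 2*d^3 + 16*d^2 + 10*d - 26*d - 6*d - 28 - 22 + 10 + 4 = 2*d^3 + 16*d^2 - 22*d - 36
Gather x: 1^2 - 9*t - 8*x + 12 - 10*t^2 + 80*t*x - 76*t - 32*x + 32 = -10*t^2 - 85*t + x*(80*t - 40) + 45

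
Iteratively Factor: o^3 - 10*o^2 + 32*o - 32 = (o - 4)*(o^2 - 6*o + 8) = (o - 4)*(o - 2)*(o - 4)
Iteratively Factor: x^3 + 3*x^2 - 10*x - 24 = (x + 2)*(x^2 + x - 12) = (x + 2)*(x + 4)*(x - 3)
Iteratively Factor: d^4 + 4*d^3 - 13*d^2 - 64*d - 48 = (d + 1)*(d^3 + 3*d^2 - 16*d - 48) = (d + 1)*(d + 3)*(d^2 - 16) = (d + 1)*(d + 3)*(d + 4)*(d - 4)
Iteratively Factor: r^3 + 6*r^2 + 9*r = (r + 3)*(r^2 + 3*r) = r*(r + 3)*(r + 3)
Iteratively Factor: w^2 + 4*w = (w)*(w + 4)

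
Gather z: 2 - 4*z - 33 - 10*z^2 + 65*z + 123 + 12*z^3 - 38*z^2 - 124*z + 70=12*z^3 - 48*z^2 - 63*z + 162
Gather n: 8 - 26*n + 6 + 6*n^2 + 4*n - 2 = 6*n^2 - 22*n + 12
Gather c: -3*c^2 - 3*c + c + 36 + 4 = -3*c^2 - 2*c + 40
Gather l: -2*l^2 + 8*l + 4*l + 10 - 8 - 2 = -2*l^2 + 12*l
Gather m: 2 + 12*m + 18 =12*m + 20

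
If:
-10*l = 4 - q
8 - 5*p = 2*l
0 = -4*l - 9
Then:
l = -9/4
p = 5/2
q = -37/2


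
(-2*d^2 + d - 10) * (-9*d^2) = 18*d^4 - 9*d^3 + 90*d^2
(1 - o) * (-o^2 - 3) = o^3 - o^2 + 3*o - 3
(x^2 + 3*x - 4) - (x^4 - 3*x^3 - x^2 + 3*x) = -x^4 + 3*x^3 + 2*x^2 - 4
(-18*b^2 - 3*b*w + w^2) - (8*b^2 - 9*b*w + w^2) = -26*b^2 + 6*b*w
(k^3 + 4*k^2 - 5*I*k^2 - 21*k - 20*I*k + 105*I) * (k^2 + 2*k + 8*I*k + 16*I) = k^5 + 6*k^4 + 3*I*k^4 + 27*k^3 + 18*I*k^3 + 198*k^2 - 39*I*k^2 - 520*k - 126*I*k - 1680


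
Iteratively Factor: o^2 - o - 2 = (o - 2)*(o + 1)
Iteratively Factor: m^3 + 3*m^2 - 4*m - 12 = (m - 2)*(m^2 + 5*m + 6) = (m - 2)*(m + 3)*(m + 2)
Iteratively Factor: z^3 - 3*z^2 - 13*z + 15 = (z - 5)*(z^2 + 2*z - 3) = (z - 5)*(z - 1)*(z + 3)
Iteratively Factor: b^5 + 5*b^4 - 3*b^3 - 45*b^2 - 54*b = (b - 3)*(b^4 + 8*b^3 + 21*b^2 + 18*b) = (b - 3)*(b + 3)*(b^3 + 5*b^2 + 6*b) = (b - 3)*(b + 2)*(b + 3)*(b^2 + 3*b) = b*(b - 3)*(b + 2)*(b + 3)*(b + 3)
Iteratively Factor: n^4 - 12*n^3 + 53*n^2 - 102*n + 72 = (n - 3)*(n^3 - 9*n^2 + 26*n - 24) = (n - 3)^2*(n^2 - 6*n + 8) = (n - 3)^2*(n - 2)*(n - 4)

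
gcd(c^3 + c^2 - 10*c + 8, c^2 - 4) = c - 2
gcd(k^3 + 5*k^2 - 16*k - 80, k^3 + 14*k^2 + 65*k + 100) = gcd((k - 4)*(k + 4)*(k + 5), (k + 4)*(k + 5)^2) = k^2 + 9*k + 20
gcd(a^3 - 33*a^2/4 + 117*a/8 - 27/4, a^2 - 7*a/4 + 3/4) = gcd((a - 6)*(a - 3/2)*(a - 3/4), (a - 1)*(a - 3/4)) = a - 3/4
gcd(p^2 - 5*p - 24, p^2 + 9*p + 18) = p + 3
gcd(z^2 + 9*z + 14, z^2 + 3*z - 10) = 1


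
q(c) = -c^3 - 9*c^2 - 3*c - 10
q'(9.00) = -408.00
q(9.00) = -1495.00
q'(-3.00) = 24.00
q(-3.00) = -55.00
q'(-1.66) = 18.61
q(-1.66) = -25.25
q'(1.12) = -26.92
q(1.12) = -26.05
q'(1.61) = -39.76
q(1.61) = -42.33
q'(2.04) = -52.20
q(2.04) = -62.06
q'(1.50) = -36.75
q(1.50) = -38.12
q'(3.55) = -104.71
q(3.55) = -178.81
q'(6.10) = -224.43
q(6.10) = -590.17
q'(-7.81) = -45.41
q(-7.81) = -59.16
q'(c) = -3*c^2 - 18*c - 3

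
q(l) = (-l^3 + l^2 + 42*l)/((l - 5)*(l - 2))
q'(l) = (-3*l^2 + 2*l + 42)/((l - 5)*(l - 2)) - (-l^3 + l^2 + 42*l)/((l - 5)*(l - 2)^2) - (-l^3 + l^2 + 42*l)/((l - 5)^2*(l - 2)) = (-l^4 + 14*l^3 - 79*l^2 + 20*l + 420)/(l^4 - 14*l^3 + 69*l^2 - 140*l + 100)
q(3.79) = -54.99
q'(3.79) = -17.72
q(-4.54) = -1.23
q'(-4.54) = -0.78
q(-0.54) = -1.58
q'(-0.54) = 1.94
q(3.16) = -52.08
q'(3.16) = 7.99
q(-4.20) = -1.48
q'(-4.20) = -0.74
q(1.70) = 70.08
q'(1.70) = 291.93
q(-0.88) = -2.10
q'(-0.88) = 1.15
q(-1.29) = -2.43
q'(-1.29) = 0.54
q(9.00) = -9.64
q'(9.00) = -2.75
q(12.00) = -15.43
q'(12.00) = -1.48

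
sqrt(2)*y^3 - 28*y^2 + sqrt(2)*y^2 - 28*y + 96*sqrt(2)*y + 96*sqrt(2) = (y - 8*sqrt(2))*(y - 6*sqrt(2))*(sqrt(2)*y + sqrt(2))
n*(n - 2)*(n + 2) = n^3 - 4*n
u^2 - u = u*(u - 1)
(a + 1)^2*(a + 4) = a^3 + 6*a^2 + 9*a + 4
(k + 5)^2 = k^2 + 10*k + 25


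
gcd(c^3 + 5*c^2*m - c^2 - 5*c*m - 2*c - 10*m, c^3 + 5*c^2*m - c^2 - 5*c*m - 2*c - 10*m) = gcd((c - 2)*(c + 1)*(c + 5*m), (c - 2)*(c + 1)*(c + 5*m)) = c^3 + 5*c^2*m - c^2 - 5*c*m - 2*c - 10*m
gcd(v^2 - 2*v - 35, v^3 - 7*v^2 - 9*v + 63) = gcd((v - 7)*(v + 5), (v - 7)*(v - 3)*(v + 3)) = v - 7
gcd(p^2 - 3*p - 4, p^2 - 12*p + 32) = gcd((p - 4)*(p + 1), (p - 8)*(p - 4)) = p - 4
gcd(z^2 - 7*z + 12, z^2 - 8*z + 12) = 1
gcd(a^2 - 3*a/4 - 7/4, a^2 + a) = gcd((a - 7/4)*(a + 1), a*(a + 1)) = a + 1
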